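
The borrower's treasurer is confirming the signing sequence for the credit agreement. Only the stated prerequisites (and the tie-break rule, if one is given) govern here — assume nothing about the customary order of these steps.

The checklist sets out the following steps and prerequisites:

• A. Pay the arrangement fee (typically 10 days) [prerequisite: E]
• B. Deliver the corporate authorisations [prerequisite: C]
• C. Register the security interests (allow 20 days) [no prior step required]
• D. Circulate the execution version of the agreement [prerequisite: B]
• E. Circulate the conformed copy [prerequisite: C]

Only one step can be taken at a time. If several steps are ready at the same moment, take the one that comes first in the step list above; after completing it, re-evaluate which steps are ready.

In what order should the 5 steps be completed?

C has no prerequisites → C first.
Ready: B and E. B is listed earlier → B.
D now also ready, so the ready set is {D, E}; D is listed earlier → D.
E needed C, now all done → E.
A needed E, now all done → A.

C → B → D → E → A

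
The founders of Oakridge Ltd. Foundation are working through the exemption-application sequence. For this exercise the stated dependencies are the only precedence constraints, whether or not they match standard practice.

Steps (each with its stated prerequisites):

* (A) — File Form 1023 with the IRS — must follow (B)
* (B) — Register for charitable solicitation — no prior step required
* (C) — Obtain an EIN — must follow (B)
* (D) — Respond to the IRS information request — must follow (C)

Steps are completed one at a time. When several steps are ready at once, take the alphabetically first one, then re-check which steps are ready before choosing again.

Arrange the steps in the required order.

(B) has no prerequisites → (B) first.
(A) and (C) are both available; (A) has the earlier label → (A).
(C) needed (B), now all done → (C).
(D) is the only step now ready → (D).

(B), (A), (C), (D)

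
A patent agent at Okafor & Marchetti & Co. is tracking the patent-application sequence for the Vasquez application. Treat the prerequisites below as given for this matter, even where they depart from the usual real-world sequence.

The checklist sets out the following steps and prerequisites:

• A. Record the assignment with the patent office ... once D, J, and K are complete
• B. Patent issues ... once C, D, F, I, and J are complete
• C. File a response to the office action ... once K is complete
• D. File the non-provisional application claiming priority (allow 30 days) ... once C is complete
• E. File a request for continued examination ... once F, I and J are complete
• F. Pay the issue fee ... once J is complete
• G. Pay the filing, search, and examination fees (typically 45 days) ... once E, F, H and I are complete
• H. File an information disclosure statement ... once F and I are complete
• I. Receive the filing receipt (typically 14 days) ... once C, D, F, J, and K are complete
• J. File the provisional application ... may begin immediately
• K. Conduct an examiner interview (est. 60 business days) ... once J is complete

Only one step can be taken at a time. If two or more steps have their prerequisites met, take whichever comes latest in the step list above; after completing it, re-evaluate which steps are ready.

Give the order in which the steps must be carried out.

J, K, F, C, D, I, H, E, G, B, A

Only J has no prerequisites, so it is first.
Ready: K and F. K is listed later → K.
C now also ready, so the ready set is {F, C}; F is listed later → F.
Next only C has its prerequisites met → C.
D is the only step now ready → D.
Now I and A have their prerequisites met. I is listed later, so I next.
H, E and B now also ready, so the ready set is {H, E, B, A}; H is listed later → H.
Now E, B and A have their prerequisites met. E is listed later, so E next.
Ready: G, B and A. G is listed later → G.
B and A are both available; B is listed later → B.
That leaves A as the only ready step → A.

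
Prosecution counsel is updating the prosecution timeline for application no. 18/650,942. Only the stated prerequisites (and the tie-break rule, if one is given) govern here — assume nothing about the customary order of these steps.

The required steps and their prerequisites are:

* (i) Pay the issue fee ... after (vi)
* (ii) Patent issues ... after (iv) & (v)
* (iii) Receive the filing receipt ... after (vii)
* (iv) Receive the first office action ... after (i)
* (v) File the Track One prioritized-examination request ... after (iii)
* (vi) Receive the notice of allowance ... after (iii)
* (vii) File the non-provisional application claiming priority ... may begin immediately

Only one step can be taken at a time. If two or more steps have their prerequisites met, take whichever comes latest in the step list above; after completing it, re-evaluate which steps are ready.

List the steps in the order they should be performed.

(vii) has no prerequisites → (vii) first.
(iii) needed (vii), now all done → (iii).
(vi) and (v) are both available; (vi) is listed later → (vi).
(v) and (i) are both available; (v) is listed later → (v).
(i) needed (vi), now all done → (i).
(iv) needed (i), now all done → (iv).
That leaves (ii) as the only ready step → (ii).

(vii), (iii), (vi), (v), (i), (iv), (ii)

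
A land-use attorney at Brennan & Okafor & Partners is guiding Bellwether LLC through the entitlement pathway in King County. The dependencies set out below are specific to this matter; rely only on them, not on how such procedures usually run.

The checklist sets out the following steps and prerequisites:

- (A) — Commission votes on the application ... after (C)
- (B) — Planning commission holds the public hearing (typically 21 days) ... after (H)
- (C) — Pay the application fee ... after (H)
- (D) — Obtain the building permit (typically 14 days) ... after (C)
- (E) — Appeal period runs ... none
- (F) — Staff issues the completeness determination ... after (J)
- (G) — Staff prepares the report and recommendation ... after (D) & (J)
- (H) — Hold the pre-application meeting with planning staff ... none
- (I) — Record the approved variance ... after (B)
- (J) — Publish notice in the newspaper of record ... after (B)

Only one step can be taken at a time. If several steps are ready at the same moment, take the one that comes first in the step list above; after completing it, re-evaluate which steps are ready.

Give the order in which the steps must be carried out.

(E) and (H) have no prerequisites; (E) is listed earlier, so (E) is first.
(H) is the only step now ready → (H).
Now (B) and (C) have their prerequisites met. (B) is listed earlier, so (B) next.
Now (C), (I) and (J) have their prerequisites met. (C) is listed earlier, so (C) next.
Ready: (A), (D), (I) and (J). (A) is listed earlier → (A).
Ready: (D), (I) and (J). (D) is listed earlier → (D).
(I) and (J) are both available; (I) is listed earlier → (I).
That leaves (J) as the only ready step → (J).
(F) and (G) are both available; (F) is listed earlier → (F).
(G) is the only step now ready → (G).

(E) → (H) → (B) → (C) → (A) → (D) → (I) → (J) → (F) → (G)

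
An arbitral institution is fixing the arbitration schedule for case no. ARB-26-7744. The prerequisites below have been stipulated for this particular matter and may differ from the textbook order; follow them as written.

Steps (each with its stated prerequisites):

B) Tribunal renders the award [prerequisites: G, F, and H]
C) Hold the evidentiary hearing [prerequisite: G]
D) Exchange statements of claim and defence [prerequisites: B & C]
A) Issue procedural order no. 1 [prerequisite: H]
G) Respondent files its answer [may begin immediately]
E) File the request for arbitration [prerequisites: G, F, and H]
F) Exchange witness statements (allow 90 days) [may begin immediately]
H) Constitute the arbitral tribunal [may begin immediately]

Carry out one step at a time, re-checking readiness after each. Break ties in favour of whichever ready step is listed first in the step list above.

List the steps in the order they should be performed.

G, C, F, H, B, D, A, E

Nothing is required for G, F and H. G is listed earlier → G first.
Ready: C, F and H. C is listed earlier → C.
Now F and H have their prerequisites met. F is listed earlier, so F next.
That leaves H as the only ready step → H.
B, A and E are all available; B is listed earlier → B.
Now D, A and E have their prerequisites met. D is listed earlier, so D next.
Now A and E have their prerequisites met. A is listed earlier, so A next.
Next only E has its prerequisites met → E.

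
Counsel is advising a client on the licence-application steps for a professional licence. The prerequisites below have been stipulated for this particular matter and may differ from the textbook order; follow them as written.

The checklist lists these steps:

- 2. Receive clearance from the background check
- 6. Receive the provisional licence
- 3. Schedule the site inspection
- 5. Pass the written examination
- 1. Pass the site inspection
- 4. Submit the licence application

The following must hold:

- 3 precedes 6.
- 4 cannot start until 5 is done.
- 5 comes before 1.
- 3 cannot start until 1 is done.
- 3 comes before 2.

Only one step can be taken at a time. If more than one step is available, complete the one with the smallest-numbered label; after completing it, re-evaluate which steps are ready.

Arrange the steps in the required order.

5 1 3 2 4 6

Only 5 has no prerequisites, so it is first.
Ready: 1 and 4. 1 has the earlier label → 1.
Ready: 3 and 4. 3 has the earlier label → 3.
2 and 6 now also ready, so the ready set is {2, 4, 6}; 2 has the earlier label → 2.
4 and 6 are both available; 4 has the earlier label → 4.
6 is the only step now ready → 6.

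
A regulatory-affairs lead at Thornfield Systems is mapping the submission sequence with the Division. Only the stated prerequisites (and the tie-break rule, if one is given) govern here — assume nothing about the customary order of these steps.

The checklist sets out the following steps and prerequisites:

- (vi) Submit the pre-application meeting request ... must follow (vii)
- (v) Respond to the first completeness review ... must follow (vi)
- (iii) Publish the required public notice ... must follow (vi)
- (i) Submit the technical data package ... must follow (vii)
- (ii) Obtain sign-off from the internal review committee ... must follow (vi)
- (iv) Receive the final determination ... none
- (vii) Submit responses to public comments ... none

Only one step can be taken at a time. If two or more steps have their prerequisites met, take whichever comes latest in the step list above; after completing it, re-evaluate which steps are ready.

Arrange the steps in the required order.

(vii) and (iv) have no prerequisites; (vii) is listed later, so (vii) is first.
(i) and (vi) now also ready, so the ready set is {(iv), (i), (vi)}; (iv) is listed later → (iv).
(i) and (vi) are both available; (i) is listed later → (i).
Next only (vi) has its prerequisites met → (vi).
Ready: (ii), (iii) and (v). (ii) is listed later → (ii).
Ready: (iii) and (v). (iii) is listed later → (iii).
Next only (v) has its prerequisites met → (v).

(vii), (iv), (i), (vi), (ii), (iii), (v)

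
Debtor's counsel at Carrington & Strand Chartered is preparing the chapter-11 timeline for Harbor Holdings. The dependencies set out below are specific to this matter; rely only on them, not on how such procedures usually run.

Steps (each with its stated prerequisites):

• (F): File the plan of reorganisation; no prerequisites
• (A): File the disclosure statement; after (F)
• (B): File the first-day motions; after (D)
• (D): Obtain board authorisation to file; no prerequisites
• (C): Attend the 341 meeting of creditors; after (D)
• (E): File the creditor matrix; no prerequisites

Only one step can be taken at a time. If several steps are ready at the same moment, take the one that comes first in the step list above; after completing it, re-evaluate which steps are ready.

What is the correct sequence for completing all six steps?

Nothing is required for (F), (D) and (E). (F) is listed earlier → (F) first.
(A) now also ready, so the ready set is {(A), (D), (E)}; (A) is listed earlier → (A).
Now (D) and (E) have their prerequisites met. (D) is listed earlier, so (D) next.
Now (B), (C) and (E) have their prerequisites met. (B) is listed earlier, so (B) next.
(C) and (E) are both available; (C) is listed earlier → (C).
(E) is the only step now ready → (E).

(F) → (A) → (D) → (B) → (C) → (E)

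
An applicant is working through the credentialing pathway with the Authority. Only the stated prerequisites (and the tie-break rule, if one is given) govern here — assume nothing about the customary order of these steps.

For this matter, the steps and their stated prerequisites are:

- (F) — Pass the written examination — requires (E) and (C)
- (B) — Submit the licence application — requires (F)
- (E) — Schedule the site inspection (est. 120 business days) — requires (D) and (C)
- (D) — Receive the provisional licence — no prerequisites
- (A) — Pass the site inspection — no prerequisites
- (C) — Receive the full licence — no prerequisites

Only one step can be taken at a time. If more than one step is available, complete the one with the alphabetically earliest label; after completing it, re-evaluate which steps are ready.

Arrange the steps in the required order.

(A), (C) and (D) have no prerequisites; (A) has the earlier label, so (A) is first.
Now (C) and (D) have their prerequisites met. (C) has the earlier label, so (C) next.
That leaves (D) as the only ready step → (D).
(E) is the only step now ready → (E).
(F) needed (C) and (E), now all done → (F).
That leaves (B) as the only ready step → (B).

(A) (C) (D) (E) (F) (B)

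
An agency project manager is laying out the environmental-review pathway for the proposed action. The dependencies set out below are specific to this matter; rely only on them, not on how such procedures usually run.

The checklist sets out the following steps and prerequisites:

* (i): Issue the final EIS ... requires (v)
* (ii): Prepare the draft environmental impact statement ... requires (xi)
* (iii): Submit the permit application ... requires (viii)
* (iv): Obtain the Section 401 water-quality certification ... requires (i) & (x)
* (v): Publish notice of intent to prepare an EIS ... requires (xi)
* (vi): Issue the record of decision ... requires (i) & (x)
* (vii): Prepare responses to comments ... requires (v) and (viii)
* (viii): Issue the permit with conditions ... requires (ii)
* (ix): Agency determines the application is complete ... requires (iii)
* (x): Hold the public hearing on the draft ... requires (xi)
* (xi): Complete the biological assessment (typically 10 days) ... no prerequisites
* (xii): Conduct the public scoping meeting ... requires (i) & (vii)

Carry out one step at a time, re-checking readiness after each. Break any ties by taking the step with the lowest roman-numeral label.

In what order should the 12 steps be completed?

(xi) is the only step with nothing outstanding, so it goes first.
Ready: (ii), (v) and (x). (ii) has the earlier label → (ii).
(v), (viii) and (x) are all available; (v) has the earlier label → (v).
Ready: (i), (viii) and (x). (i) has the earlier label → (i).
Now (viii) and (x) have their prerequisites met. (viii) has the earlier label, so (viii) next.
Ready: (iii), (vii) and (x). (iii) has the earlier label → (iii).
Ready: (vii), (ix) and (x). (vii) has the earlier label → (vii).
Ready: (ix), (x) and (xii). (ix) has the earlier label → (ix).
Ready: (x) and (xii). (x) has the earlier label → (x).
Ready: (iv), (vi) and (xii). (iv) has the earlier label → (iv).
Ready: (vi) and (xii). (vi) has the earlier label → (vi).
(xii) needed (i) and (vii), now all done → (xii).

(xi) → (ii) → (v) → (i) → (viii) → (iii) → (vii) → (ix) → (x) → (iv) → (vi) → (xii)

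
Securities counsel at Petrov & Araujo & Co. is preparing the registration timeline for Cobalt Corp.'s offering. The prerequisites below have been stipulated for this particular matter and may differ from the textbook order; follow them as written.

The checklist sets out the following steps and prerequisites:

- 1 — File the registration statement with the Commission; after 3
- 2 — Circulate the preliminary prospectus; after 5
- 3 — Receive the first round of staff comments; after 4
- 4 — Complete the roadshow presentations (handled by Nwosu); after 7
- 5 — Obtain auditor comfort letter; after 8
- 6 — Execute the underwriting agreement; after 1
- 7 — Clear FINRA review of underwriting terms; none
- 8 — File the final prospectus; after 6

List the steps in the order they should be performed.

7 is the only step with nothing outstanding, so it goes first.
4 needed 7, now all done → 4.
Next only 3 has its prerequisites met → 3.
1 is the only step now ready → 1.
That leaves 6 as the only ready step → 6.
Next only 8 has its prerequisites met → 8.
5 needed 8, now all done → 5.
2 needed 5, now all done → 2.

7 4 3 1 6 8 5 2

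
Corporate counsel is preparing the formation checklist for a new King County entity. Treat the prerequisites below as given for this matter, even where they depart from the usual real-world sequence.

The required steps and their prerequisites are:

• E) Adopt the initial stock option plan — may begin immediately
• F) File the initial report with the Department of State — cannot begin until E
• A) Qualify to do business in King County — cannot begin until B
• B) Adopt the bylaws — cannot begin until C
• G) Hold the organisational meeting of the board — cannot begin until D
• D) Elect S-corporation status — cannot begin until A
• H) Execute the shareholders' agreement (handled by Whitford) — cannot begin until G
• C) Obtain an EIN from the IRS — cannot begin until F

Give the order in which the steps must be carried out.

E, F, C, B, A, D, G, H

Only E has no prerequisites, so it is first.
F needed E, now all done → F.
C needed F, now all done → C.
B needed C, now all done → B.
That leaves A as the only ready step → A.
That leaves D as the only ready step → D.
G needed D, now all done → G.
H needed G, now all done → H.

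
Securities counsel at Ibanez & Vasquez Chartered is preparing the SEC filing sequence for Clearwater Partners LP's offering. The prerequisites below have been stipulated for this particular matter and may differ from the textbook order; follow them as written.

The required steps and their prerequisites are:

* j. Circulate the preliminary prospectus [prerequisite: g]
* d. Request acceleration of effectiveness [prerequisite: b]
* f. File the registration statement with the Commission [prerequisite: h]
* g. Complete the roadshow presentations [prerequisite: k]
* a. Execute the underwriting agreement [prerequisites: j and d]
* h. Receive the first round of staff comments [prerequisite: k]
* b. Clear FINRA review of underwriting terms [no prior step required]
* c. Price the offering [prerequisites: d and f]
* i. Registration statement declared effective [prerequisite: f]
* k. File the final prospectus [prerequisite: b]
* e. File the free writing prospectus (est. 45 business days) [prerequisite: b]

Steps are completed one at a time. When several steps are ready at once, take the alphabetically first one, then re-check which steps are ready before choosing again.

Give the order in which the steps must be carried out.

b has no prerequisites → b first.
Ready: d, e and k. d has the earlier label → d.
Ready: e and k. e has the earlier label → e.
k needed b, now all done → k.
Ready: g and h. g has the earlier label → g.
j now also ready, so the ready set is {h, j}; h has the earlier label → h.
f and j are both available; f has the earlier label → f.
c, i and j are all available; c has the earlier label → c.
i and j are both available; i has the earlier label → i.
Next only j has its prerequisites met → j.
a is the only step now ready → a.

b → d → e → k → g → h → f → c → i → j → a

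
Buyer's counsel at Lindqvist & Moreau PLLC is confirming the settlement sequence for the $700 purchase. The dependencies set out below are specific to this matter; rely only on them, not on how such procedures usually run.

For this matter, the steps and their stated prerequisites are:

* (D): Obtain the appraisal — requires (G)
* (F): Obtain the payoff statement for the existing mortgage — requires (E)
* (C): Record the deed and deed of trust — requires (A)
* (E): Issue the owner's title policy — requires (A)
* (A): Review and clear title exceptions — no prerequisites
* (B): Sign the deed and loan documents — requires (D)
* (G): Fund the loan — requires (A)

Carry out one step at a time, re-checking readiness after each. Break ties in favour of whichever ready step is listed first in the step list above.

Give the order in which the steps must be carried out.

(A) → (C) → (E) → (F) → (G) → (D) → (B)

(A) has no prerequisites → (A) first.
(C), (E) and (G) are all available; (C) is listed earlier → (C).
Now (E) and (G) have their prerequisites met. (E) is listed earlier, so (E) next.
(F) and (G) are both available; (F) is listed earlier → (F).
(G) needed (A), now all done → (G).
Next only (D) has its prerequisites met → (D).
That leaves (B) as the only ready step → (B).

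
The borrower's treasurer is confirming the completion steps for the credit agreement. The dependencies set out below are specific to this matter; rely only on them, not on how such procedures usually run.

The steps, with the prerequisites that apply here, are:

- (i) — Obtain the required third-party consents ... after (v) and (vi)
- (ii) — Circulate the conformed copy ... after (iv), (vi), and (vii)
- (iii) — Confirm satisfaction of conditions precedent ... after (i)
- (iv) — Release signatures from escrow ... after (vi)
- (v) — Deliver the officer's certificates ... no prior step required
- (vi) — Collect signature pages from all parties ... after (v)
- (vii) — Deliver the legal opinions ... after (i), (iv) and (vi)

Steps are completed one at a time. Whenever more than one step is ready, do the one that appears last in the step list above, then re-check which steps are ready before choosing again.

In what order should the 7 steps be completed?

(v) is the only step with nothing outstanding, so it goes first.
(vi) needed (v), now all done → (vi).
Ready: (iv) and (i). (iv) is listed later → (iv).
Next only (i) has its prerequisites met → (i).
Ready: (vii) and (iii). (vii) is listed later → (vii).
(iii) and (ii) are both available; (iii) is listed later → (iii).
Next only (ii) has its prerequisites met → (ii).

(v) → (vi) → (iv) → (i) → (vii) → (iii) → (ii)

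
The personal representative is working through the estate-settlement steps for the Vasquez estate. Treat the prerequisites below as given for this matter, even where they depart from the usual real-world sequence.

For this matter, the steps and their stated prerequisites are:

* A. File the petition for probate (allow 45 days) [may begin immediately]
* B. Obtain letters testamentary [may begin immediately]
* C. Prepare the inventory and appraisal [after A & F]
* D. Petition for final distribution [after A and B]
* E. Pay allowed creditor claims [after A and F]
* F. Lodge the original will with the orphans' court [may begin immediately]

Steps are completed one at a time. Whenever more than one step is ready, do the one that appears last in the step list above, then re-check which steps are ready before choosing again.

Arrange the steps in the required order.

F B A E D C

F, B and A have no prerequisites; F is listed later, so F is first.
Ready: B and A. B is listed later → B.
A is the only step now ready → A.
Ready: E, D and C. E is listed later → E.
D and C are both available; D is listed later → D.
C needed F and A, now all done → C.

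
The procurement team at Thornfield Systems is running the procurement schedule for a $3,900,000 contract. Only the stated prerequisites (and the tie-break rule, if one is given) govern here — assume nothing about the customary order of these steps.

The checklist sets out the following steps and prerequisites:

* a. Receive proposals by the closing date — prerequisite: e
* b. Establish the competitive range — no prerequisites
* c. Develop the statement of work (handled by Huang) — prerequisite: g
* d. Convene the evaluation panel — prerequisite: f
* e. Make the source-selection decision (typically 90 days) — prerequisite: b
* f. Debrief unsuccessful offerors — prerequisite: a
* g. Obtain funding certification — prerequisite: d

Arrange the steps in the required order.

b has no prerequisites → b first.
Next only e has its prerequisites met → e.
a is the only step now ready → a.
Next only f has its prerequisites met → f.
d is the only step now ready → d.
That leaves g as the only ready step → g.
c is the only step now ready → c.

b e a f d g c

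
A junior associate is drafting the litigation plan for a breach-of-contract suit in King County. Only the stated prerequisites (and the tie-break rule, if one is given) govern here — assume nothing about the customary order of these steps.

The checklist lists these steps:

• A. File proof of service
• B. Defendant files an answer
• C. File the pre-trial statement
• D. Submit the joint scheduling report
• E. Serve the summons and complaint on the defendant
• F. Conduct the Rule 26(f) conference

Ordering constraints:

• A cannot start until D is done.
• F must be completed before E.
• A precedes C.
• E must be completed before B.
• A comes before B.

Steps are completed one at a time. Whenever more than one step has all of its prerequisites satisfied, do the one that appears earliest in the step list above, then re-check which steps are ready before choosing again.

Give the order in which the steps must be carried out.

D → A → C → F → E → B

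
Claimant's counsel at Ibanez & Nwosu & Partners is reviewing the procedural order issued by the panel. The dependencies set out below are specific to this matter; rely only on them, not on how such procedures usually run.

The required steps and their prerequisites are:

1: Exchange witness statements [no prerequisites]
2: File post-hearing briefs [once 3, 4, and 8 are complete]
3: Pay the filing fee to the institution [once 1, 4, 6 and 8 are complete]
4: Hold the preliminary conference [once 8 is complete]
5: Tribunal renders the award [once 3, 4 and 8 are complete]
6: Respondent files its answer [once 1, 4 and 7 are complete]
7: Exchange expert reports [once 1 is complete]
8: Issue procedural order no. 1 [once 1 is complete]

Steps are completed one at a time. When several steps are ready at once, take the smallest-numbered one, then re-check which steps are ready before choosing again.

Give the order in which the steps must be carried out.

1 is the only step with nothing outstanding, so it goes first.
Ready: 7 and 8. 7 has the earlier label → 7.
8 needed 1, now all done → 8.
4 needed 8, now all done → 4.
6 needed 1, 4 and 7, now all done → 6.
That leaves 3 as the only ready step → 3.
Now 2 and 5 have their prerequisites met. 2 has the earlier label, so 2 next.
5 needed 3, 4 and 8, now all done → 5.

1, 7, 8, 4, 6, 3, 2, 5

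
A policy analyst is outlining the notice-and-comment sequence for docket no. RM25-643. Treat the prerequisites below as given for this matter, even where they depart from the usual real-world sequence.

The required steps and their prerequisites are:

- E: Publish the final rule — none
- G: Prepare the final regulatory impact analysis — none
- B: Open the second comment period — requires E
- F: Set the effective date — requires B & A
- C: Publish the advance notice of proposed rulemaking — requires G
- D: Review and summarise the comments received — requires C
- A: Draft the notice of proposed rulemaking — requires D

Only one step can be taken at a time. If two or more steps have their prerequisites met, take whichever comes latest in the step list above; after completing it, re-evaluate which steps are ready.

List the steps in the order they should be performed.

G C D A E B F

G and E have no prerequisites; G is listed later, so G is first.
C now also ready, so the ready set is {C, E}; C is listed later → C.
Ready: D and E. D is listed later → D.
Now A and E have their prerequisites met. A is listed later, so A next.
Next only E has its prerequisites met → E.
B needed E, now all done → B.
Next only F has its prerequisites met → F.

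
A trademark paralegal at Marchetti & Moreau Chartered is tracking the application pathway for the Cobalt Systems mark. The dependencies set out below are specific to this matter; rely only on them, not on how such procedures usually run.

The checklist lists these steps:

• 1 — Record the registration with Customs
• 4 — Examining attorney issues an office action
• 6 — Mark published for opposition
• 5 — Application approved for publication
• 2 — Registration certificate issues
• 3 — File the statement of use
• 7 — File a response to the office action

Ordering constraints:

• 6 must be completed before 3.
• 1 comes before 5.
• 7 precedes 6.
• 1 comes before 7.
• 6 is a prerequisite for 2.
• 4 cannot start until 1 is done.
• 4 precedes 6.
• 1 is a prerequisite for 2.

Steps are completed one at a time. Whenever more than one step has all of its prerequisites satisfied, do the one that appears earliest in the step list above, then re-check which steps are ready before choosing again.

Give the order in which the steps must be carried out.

1 → 4 → 5 → 7 → 6 → 2 → 3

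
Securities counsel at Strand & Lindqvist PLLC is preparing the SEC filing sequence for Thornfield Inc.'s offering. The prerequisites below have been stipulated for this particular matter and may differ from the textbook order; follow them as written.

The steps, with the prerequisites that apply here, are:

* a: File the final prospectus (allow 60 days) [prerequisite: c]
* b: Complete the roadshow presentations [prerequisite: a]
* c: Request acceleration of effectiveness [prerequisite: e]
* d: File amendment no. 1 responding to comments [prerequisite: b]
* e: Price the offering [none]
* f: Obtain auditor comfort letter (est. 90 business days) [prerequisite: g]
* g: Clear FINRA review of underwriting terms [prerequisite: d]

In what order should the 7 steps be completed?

e has no prerequisites → e first.
c needed e, now all done → c.
Next only a has its prerequisites met → a.
That leaves b as the only ready step → b.
Next only d has its prerequisites met → d.
g is the only step now ready → g.
f needed g, now all done → f.

e, c, a, b, d, g, f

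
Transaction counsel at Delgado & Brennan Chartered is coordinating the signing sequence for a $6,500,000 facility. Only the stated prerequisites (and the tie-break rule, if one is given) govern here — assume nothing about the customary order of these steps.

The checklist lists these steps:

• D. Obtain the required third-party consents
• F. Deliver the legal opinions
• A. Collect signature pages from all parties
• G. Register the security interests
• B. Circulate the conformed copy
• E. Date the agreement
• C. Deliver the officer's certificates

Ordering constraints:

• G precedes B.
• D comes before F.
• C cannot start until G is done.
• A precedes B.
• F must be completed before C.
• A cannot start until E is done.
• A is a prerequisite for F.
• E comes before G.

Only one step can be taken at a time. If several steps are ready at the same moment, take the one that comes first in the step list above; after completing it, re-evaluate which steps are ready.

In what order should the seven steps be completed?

D E A F G B C

D and E have no prerequisites; D is listed earlier, so D is first.
Next only E has its prerequisites met → E.
Ready: A and G. A is listed earlier → A.
F now also ready, so the ready set is {F, G}; F is listed earlier → F.
Next only G has its prerequisites met → G.
Ready: B and C. B is listed earlier → B.
That leaves C as the only ready step → C.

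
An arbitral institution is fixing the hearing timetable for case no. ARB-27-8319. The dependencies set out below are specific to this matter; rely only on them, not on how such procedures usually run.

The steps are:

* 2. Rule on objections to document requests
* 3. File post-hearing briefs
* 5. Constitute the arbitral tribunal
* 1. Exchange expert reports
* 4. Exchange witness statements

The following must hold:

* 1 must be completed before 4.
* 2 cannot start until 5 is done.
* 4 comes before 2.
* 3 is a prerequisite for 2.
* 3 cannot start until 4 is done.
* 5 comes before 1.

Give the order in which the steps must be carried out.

Only 5 has no prerequisites, so it is first.
1 needed 5, now all done → 1.
Next only 4 has its prerequisites met → 4.
Next only 3 has its prerequisites met → 3.
2 needed 3, 5 and 4, now all done → 2.

5 1 4 3 2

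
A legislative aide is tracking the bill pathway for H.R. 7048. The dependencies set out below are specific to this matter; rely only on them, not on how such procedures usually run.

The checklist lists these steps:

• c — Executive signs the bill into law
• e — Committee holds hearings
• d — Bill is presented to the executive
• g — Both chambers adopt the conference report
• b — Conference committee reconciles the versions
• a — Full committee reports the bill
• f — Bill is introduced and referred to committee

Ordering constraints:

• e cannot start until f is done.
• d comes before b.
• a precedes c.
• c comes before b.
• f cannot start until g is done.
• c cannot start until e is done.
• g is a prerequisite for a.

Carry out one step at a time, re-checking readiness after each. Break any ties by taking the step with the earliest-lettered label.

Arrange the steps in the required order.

d and g have no prerequisites; d has the earlier label, so d is first.
g is the only step now ready → g.
a and f are both available; a has the earlier label → a.
That leaves f as the only ready step → f.
e needed f, now all done → e.
That leaves c as the only ready step → c.
b needed c and d, now all done → b.

d → g → a → f → e → c → b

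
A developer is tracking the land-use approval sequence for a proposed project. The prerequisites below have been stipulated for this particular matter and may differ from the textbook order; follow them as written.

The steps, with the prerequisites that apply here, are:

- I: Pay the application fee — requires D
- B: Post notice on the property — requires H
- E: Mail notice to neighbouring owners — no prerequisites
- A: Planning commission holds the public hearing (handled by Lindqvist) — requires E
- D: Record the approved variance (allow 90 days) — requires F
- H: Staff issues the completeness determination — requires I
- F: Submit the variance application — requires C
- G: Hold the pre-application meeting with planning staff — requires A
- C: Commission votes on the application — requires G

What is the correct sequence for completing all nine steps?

E, A, G, C, F, D, I, H, B

E has no prerequisites → E first.
A is the only step now ready → A.
G needed A, now all done → G.
C is the only step now ready → C.
F is the only step now ready → F.
That leaves D as the only ready step → D.
I is the only step now ready → I.
H is the only step now ready → H.
B needed H, now all done → B.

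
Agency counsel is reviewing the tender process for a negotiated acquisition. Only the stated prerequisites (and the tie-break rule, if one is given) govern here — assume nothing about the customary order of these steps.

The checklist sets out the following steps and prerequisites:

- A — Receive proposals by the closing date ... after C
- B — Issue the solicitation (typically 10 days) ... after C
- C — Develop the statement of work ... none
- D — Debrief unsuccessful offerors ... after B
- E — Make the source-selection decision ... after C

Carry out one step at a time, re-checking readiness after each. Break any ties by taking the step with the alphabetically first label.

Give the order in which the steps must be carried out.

C A B D E

C has no prerequisites → C first.
Now A, B and E have their prerequisites met. A has the earlier label, so A next.
Now B and E have their prerequisites met. B has the earlier label, so B next.
Now D and E have their prerequisites met. D has the earlier label, so D next.
E needed C, now all done → E.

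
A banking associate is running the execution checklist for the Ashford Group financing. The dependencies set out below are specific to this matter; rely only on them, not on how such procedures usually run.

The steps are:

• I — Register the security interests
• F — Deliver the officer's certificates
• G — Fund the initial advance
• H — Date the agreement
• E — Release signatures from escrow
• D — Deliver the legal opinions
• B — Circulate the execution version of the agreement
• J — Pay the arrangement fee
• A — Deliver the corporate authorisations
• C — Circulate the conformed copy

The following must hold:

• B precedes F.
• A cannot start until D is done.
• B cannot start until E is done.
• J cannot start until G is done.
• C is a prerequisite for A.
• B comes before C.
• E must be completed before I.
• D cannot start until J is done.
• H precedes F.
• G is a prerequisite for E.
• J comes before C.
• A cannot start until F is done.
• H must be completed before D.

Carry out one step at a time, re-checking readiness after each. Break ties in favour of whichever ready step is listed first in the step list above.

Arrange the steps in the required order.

Nothing is required for G and H. G is listed earlier → G first.
Ready: H, E and J. H is listed earlier → H.
E and J are both available; E is listed earlier → E.
I, B and J are all available; I is listed earlier → I.
Ready: B and J. B is listed earlier → B.
F and J are both available; F is listed earlier → F.
J needed G, now all done → J.
Now D and C have their prerequisites met. D is listed earlier, so D next.
C is the only step now ready → C.
That leaves A as the only ready step → A.

G H E I B F J D C A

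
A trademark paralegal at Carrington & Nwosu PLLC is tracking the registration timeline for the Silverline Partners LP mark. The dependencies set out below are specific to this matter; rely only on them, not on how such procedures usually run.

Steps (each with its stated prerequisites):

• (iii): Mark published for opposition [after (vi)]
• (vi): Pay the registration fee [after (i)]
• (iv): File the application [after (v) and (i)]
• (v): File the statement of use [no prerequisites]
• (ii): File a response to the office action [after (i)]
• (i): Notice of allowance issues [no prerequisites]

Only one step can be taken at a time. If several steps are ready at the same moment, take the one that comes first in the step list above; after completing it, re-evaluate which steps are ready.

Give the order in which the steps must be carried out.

(v), (i), (vi), (iii), (iv), (ii)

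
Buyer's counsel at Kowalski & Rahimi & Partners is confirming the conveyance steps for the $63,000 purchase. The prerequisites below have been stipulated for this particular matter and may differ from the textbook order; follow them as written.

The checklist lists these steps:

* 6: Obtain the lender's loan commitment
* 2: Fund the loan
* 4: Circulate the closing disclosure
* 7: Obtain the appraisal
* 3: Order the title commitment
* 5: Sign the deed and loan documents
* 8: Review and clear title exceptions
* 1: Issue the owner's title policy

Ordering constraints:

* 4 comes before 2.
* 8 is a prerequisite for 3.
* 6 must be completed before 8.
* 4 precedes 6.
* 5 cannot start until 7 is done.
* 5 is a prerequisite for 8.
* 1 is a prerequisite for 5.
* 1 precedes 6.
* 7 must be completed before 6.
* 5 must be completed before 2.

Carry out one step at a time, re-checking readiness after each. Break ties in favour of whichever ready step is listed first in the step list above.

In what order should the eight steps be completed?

4 → 7 → 1 → 6 → 5 → 2 → 8 → 3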